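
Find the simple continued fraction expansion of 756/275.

[2; 1, 2, 1, 68]

Run the Euclidean algorithm on 756 and 275; the successive quotients are the partial quotients a_0, a_1, ... (each step inverts the fractional part left over by the previous one):
  756 = 2*275 + 206, so a_0 = 2.
  275 = 1*206 + 69, so a_1 = 1.
  206 = 2*69 + 68, so a_2 = 2.
  69 = 1*68 + 1, so a_3 = 1.
  68 = 68*1 + 0, so a_4 = 68.
The remainder reaches 0 after 5 divisions, so the expansion has 5 partial quotients, read off in order.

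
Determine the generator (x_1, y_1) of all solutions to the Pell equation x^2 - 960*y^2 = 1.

(x, y) = (31, 1)

First expand sqrt(960) as a continued fraction. With x_i = (sqrt(960) + m_i)/d_i and (m_0, d_0) = (0, 1): a_0 = floor(sqrt(960)) = 30, since 30^2 = 900 <= 960 < 961 = 31^2.
Iterate m_{i+1} = d_i*a_i - m_i, d_{i+1} = (960 - m_{i+1}^2)/d_i, a_{i+1} = floor((a_0 + m_{i+1})/d_{i+1}):
  m_1 = 1*30 - 0 = 30, d_1 = (960 - 30^2)/1 = 60/1 = 60, a_1 = floor((30 + 30)/60) = 1.
  m_2 = 60*1 - 30 = 30, d_2 = (960 - 30^2)/60 = 60/60 = 1, a_2 = floor((30 + 30)/1) = 60.
  m_3 = 1*60 - 30 = 30, d_3 = (960 - 30^2)/1 = 60/1 = 60: (m_3, d_3) = (m_1, d_1) = (30, 60), so from here the quotients repeat a_1, a_2; the period length is 2.
So sqrt(960) = [30; (1, 60)] with period length k = 2.
k is even, so the fundamental solution of x^2 - 960y^2 = 1 is (p_{k-1}, q_{k-1}) = (p_1, q_1); compute convergents through index 1.
Convergents (p_i = a_i*p_{i-1} + p_{i-2}, q_i = a_i*q_{i-1} + q_{i-2} with p_{-2}=0, p_{-1}=1, q_{-2}=1, q_{-1}=0):
  i=0: a_0=30, p_0 = 30*1 + 0 = 30, q_0 = 30*0 + 1 = 1.
  i=1: a_1=1, p_1 = 1*30 + 1 = 31, q_1 = 1*1 + 0 = 1.
Check: 31^2 - 960*1^2 = 961 - 960 = 1, so (x, y) = (31, 1) solves the equation, and by the theorem it is the least positive solution.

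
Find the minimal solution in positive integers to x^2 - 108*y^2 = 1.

First expand sqrt(108) as a continued fraction. With x_i = (sqrt(108) + m_i)/d_i and (m_0, d_0) = (0, 1): a_0 = floor(sqrt(108)) = 10, since 10^2 = 100 <= 108 < 121 = 11^2.
Iterate m_{i+1} = d_i*a_i - m_i, d_{i+1} = (108 - m_{i+1}^2)/d_i, a_{i+1} = floor((a_0 + m_{i+1})/d_{i+1}):
  m_1 = 1*10 - 0 = 10, d_1 = (108 - 10^2)/1 = 8/1 = 8, a_1 = floor((10 + 10)/8) = 2.
  m_2 = 8*2 - 10 = 6, d_2 = (108 - 6^2)/8 = 72/8 = 9, a_2 = floor((10 + 6)/9) = 1.
  m_3 = 9*1 - 6 = 3, d_3 = (108 - 3^2)/9 = 99/9 = 11, a_3 = floor((10 + 3)/11) = 1.
  m_4 = 11*1 - 3 = 8, d_4 = (108 - 8^2)/11 = 44/11 = 4, a_4 = floor((10 + 8)/4) = 4.
  m_5 = 4*4 - 8 = 8, d_5 = (108 - 8^2)/4 = 44/4 = 11, a_5 = floor((10 + 8)/11) = 1.
  m_6 = 11*1 - 8 = 3, d_6 = (108 - 3^2)/11 = 99/11 = 9, a_6 = floor((10 + 3)/9) = 1.
  m_7 = 9*1 - 3 = 6, d_7 = (108 - 6^2)/9 = 72/9 = 8, a_7 = floor((10 + 6)/8) = 2.
  m_8 = 8*2 - 6 = 10, d_8 = (108 - 10^2)/8 = 8/8 = 1, a_8 = floor((10 + 10)/1) = 20.
  m_9 = 1*20 - 10 = 10, d_9 = (108 - 10^2)/1 = 8/1 = 8: (m_9, d_9) = (m_1, d_1) = (10, 8), so from here the quotients repeat a_1, ..., a_8; the period length is 8.
So sqrt(108) = [10; (2, 1, 1, 4, 1, 1, 2, 20)] with period length k = 8.
k is even, so the fundamental solution of x^2 - 108y^2 = 1 is (p_{k-1}, q_{k-1}) = (p_7, q_7); compute convergents through index 7.
Convergents (p_i = a_i*p_{i-1} + p_{i-2}, q_i = a_i*q_{i-1} + q_{i-2} with p_{-2}=0, p_{-1}=1, q_{-2}=1, q_{-1}=0):
  i=0: a_0=10, p_0 = 10*1 + 0 = 10, q_0 = 10*0 + 1 = 1.
  i=1: a_1=2, p_1 = 2*10 + 1 = 21, q_1 = 2*1 + 0 = 2.
  i=2: a_2=1, p_2 = 1*21 + 10 = 31, q_2 = 1*2 + 1 = 3.
  i=3: a_3=1, p_3 = 1*31 + 21 = 52, q_3 = 1*3 + 2 = 5.
  i=4: a_4=4, p_4 = 4*52 + 31 = 239, q_4 = 4*5 + 3 = 23.
  i=5: a_5=1, p_5 = 1*239 + 52 = 291, q_5 = 1*23 + 5 = 28.
  i=6: a_6=1, p_6 = 1*291 + 239 = 530, q_6 = 1*28 + 23 = 51.
  i=7: a_7=2, p_7 = 2*530 + 291 = 1351, q_7 = 2*51 + 28 = 130.
Check: 1351^2 - 108*130^2 = 1825201 - 1825200 = 1, so (x, y) = (1351, 130) solves the equation, and by the theorem it is the least positive solution.

(x, y) = (1351, 130)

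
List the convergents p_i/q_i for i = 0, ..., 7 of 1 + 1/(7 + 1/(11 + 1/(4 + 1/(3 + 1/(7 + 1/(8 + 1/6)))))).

Using the convergent recurrence p_i = a_i*p_{i-1} + p_{i-2}, q_i = a_i*q_{i-1} + q_{i-2} with p_{-2}=0, p_{-1}=1, q_{-2}=1, q_{-1}=0:
  i=0: a_0=1, p_0 = 1*1 + 0 = 1, q_0 = 1*0 + 1 = 1.
  i=1: a_1=7, p_1 = 7*1 + 1 = 8, q_1 = 7*1 + 0 = 7.
  i=2: a_2=11, p_2 = 11*8 + 1 = 89, q_2 = 11*7 + 1 = 78.
  i=3: a_3=4, p_3 = 4*89 + 8 = 364, q_3 = 4*78 + 7 = 319.
  i=4: a_4=3, p_4 = 3*364 + 89 = 1181, q_4 = 3*319 + 78 = 1035.
  i=5: a_5=7, p_5 = 7*1181 + 364 = 8631, q_5 = 7*1035 + 319 = 7564.
  i=6: a_6=8, p_6 = 8*8631 + 1181 = 70229, q_6 = 8*7564 + 1035 = 61547.
  i=7: a_7=6, p_7 = 6*70229 + 8631 = 430005, q_7 = 6*61547 + 7564 = 376846.

1/1, 8/7, 89/78, 364/319, 1181/1035, 8631/7564, 70229/61547, 430005/376846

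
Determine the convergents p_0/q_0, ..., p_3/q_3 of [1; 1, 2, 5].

1/1, 2/1, 5/3, 27/16

Using the convergent recurrence p_i = a_i*p_{i-1} + p_{i-2}, q_i = a_i*q_{i-1} + q_{i-2} with p_{-2}=0, p_{-1}=1, q_{-2}=1, q_{-1}=0:
  i=0: a_0=1, p_0 = 1*1 + 0 = 1, q_0 = 1*0 + 1 = 1.
  i=1: a_1=1, p_1 = 1*1 + 1 = 2, q_1 = 1*1 + 0 = 1.
  i=2: a_2=2, p_2 = 2*2 + 1 = 5, q_2 = 2*1 + 1 = 3.
  i=3: a_3=5, p_3 = 5*5 + 2 = 27, q_3 = 5*3 + 1 = 16.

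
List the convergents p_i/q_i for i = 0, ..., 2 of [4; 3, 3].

4/1, 13/3, 43/10

Using the convergent recurrence p_i = a_i*p_{i-1} + p_{i-2}, q_i = a_i*q_{i-1} + q_{i-2} with p_{-2}=0, p_{-1}=1, q_{-2}=1, q_{-1}=0:
  i=0: a_0=4, p_0 = 4*1 + 0 = 4, q_0 = 4*0 + 1 = 1.
  i=1: a_1=3, p_1 = 3*4 + 1 = 13, q_1 = 3*1 + 0 = 3.
  i=2: a_2=3, p_2 = 3*13 + 4 = 43, q_2 = 3*3 + 1 = 10.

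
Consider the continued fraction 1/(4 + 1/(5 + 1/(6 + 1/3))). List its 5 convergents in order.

Using the convergent recurrence p_i = a_i*p_{i-1} + p_{i-2}, q_i = a_i*q_{i-1} + q_{i-2} with p_{-2}=0, p_{-1}=1, q_{-2}=1, q_{-1}=0:
  i=0: a_0=0, p_0 = 0*1 + 0 = 0, q_0 = 0*0 + 1 = 1.
  i=1: a_1=4, p_1 = 4*0 + 1 = 1, q_1 = 4*1 + 0 = 4.
  i=2: a_2=5, p_2 = 5*1 + 0 = 5, q_2 = 5*4 + 1 = 21.
  i=3: a_3=6, p_3 = 6*5 + 1 = 31, q_3 = 6*21 + 4 = 130.
  i=4: a_4=3, p_4 = 3*31 + 5 = 98, q_4 = 3*130 + 21 = 411.

0/1, 1/4, 5/21, 31/130, 98/411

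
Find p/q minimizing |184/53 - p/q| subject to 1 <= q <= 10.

Expand x = 184/53 as a continued fraction with the Euclidean algorithm:
  184 = 3*53 + 25, so a_0 = 3.
  53 = 2*25 + 3, so a_1 = 2.
  25 = 8*3 + 1, so a_2 = 8.
  3 = 3*1 + 0, so a_3 = 3.
so x = [3; 2, 8, 3].
Convergents (p_i = a_i*p_{i-1} + p_{i-2}, q_i = a_i*q_{i-1} + q_{i-2} with p_{-2}=0, p_{-1}=1, q_{-2}=1, q_{-1}=0), until the denominator exceeds 10:
  i=0: a_0=3, p_0 = 3*1 + 0 = 3, q_0 = 3*0 + 1 = 1.
  i=1: a_1=2, p_1 = 2*3 + 1 = 7, q_1 = 2*1 + 0 = 2.
  i=2: a_2=8, p_2 = 8*7 + 3 = 59, q_2 = 8*2 + 1 = 17.
q_2 = 17 > 10, so the last convergent with denominator <= 10 is p_1/q_1 = 7/2.
The closest fraction with denominator <= 10 is either p_1/q_1 or the intermediate fraction (k*p_1 + p_0)/(k*q_1 + q_0) with the largest k >= 1 whose denominator stays <= 10; these approach x as k grows, and every other convergent or intermediate fraction in range is farther away.
Largest k: floor((10 - q_0)/q_1) = floor((10 - 1)/2) = 4.
That gives (4*7 + 3)/(4*2 + 1) = 31/9.
Compare the errors: |x - 7/2| = |184*2 - 7*53|/(53*2) = 3/106, and |x - 31/9| = |184*9 - 31*53|/(53*9) = 13/477.
Cross-multiplying, 13*106 = 1378 < 1431 = 3*477, so 13/477 is smaller: the intermediate fraction 31/9 is closer to x than 7/2.

31/9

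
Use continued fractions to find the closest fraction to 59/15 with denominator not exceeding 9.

35/9

Expand x = 59/15 as a continued fraction with the Euclidean algorithm:
  59 = 3*15 + 14, so a_0 = 3.
  15 = 1*14 + 1, so a_1 = 1.
  14 = 14*1 + 0, so a_2 = 14.
so x = [3; 1, 14].
Convergents (p_i = a_i*p_{i-1} + p_{i-2}, q_i = a_i*q_{i-1} + q_{i-2} with p_{-2}=0, p_{-1}=1, q_{-2}=1, q_{-1}=0), until the denominator exceeds 9:
  i=0: a_0=3, p_0 = 3*1 + 0 = 3, q_0 = 3*0 + 1 = 1.
  i=1: a_1=1, p_1 = 1*3 + 1 = 4, q_1 = 1*1 + 0 = 1.
  i=2: a_2=14, p_2 = 14*4 + 3 = 59, q_2 = 14*1 + 1 = 15.
q_2 = 15 > 9, so the last convergent with denominator <= 9 is p_1/q_1 = 4/1.
The closest fraction with denominator <= 9 is either p_1/q_1 or the intermediate fraction (k*p_1 + p_0)/(k*q_1 + q_0) with the largest k >= 1 whose denominator stays <= 9; these approach x as k grows, and every other convergent or intermediate fraction in range is farther away.
Largest k: floor((9 - q_0)/q_1) = floor((9 - 1)/1) = 8.
That gives (8*4 + 3)/(8*1 + 1) = 35/9.
Compare the errors: |x - 4/1| = |59*1 - 4*15|/(15*1) = 1/15, and |x - 35/9| = |59*9 - 35*15|/(15*9) = 6/135.
Cross-multiplying, 6*15 = 90 < 135 = 1*135, so 6/135 is smaller: the intermediate fraction 35/9 is closer to x than 4/1.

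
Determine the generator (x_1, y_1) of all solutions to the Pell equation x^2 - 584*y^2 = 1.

(x, y) = (145, 6)

First expand sqrt(584) as a continued fraction. With x_i = (sqrt(584) + m_i)/d_i and (m_0, d_0) = (0, 1): a_0 = floor(sqrt(584)) = 24, since 24^2 = 576 <= 584 < 625 = 25^2.
Iterate m_{i+1} = d_i*a_i - m_i, d_{i+1} = (584 - m_{i+1}^2)/d_i, a_{i+1} = floor((a_0 + m_{i+1})/d_{i+1}):
  m_1 = 1*24 - 0 = 24, d_1 = (584 - 24^2)/1 = 8/1 = 8, a_1 = floor((24 + 24)/8) = 6.
  m_2 = 8*6 - 24 = 24, d_2 = (584 - 24^2)/8 = 8/8 = 1, a_2 = floor((24 + 24)/1) = 48.
  m_3 = 1*48 - 24 = 24, d_3 = (584 - 24^2)/1 = 8/1 = 8: (m_3, d_3) = (m_1, d_1) = (24, 8), so from here the quotients repeat a_1, a_2; the period length is 2.
So sqrt(584) = [24; (6, 48)] with period length k = 2.
k is even, so the fundamental solution of x^2 - 584y^2 = 1 is (p_{k-1}, q_{k-1}) = (p_1, q_1); compute convergents through index 1.
Convergents (p_i = a_i*p_{i-1} + p_{i-2}, q_i = a_i*q_{i-1} + q_{i-2} with p_{-2}=0, p_{-1}=1, q_{-2}=1, q_{-1}=0):
  i=0: a_0=24, p_0 = 24*1 + 0 = 24, q_0 = 24*0 + 1 = 1.
  i=1: a_1=6, p_1 = 6*24 + 1 = 145, q_1 = 6*1 + 0 = 6.
Check: 145^2 - 584*6^2 = 21025 - 21024 = 1, so (x, y) = (145, 6) solves the equation, and by the theorem it is the least positive solution.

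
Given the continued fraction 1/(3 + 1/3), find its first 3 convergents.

Using the convergent recurrence p_i = a_i*p_{i-1} + p_{i-2}, q_i = a_i*q_{i-1} + q_{i-2} with p_{-2}=0, p_{-1}=1, q_{-2}=1, q_{-1}=0:
  i=0: a_0=0, p_0 = 0*1 + 0 = 0, q_0 = 0*0 + 1 = 1.
  i=1: a_1=3, p_1 = 3*0 + 1 = 1, q_1 = 3*1 + 0 = 3.
  i=2: a_2=3, p_2 = 3*1 + 0 = 3, q_2 = 3*3 + 1 = 10.

0/1, 1/3, 3/10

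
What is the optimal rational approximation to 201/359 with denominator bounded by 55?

Expand x = 201/359 as a continued fraction with the Euclidean algorithm:
  201 = 0*359 + 201, so a_0 = 0.
  359 = 1*201 + 158, so a_1 = 1.
  201 = 1*158 + 43, so a_2 = 1.
  158 = 3*43 + 29, so a_3 = 3.
  43 = 1*29 + 14, so a_4 = 1.
  29 = 2*14 + 1, so a_5 = 2.
  14 = 14*1 + 0, so a_6 = 14.
so x = [0; 1, 1, 3, 1, 2, 14].
Convergents (p_i = a_i*p_{i-1} + p_{i-2}, q_i = a_i*q_{i-1} + q_{i-2} with p_{-2}=0, p_{-1}=1, q_{-2}=1, q_{-1}=0), until the denominator exceeds 55:
  i=0: a_0=0, p_0 = 0*1 + 0 = 0, q_0 = 0*0 + 1 = 1.
  i=1: a_1=1, p_1 = 1*0 + 1 = 1, q_1 = 1*1 + 0 = 1.
  i=2: a_2=1, p_2 = 1*1 + 0 = 1, q_2 = 1*1 + 1 = 2.
  i=3: a_3=3, p_3 = 3*1 + 1 = 4, q_3 = 3*2 + 1 = 7.
  i=4: a_4=1, p_4 = 1*4 + 1 = 5, q_4 = 1*7 + 2 = 9.
  i=5: a_5=2, p_5 = 2*5 + 4 = 14, q_5 = 2*9 + 7 = 25.
  i=6: a_6=14, p_6 = 14*14 + 5 = 201, q_6 = 14*25 + 9 = 359.
q_6 = 359 > 55, so the last convergent with denominator <= 55 is p_5/q_5 = 14/25.
The closest fraction with denominator <= 55 is either p_5/q_5 or the intermediate fraction (k*p_5 + p_4)/(k*q_5 + q_4) with the largest k >= 1 whose denominator stays <= 55; these approach x as k grows, and every other convergent or intermediate fraction in range is farther away.
Largest k: floor((55 - q_4)/q_5) = floor((55 - 9)/25) = 1.
That gives (1*14 + 5)/(1*25 + 9) = 19/34.
Compare the errors: |x - 14/25| = |201*25 - 14*359|/(359*25) = 1/8975, and |x - 19/34| = |201*34 - 19*359|/(359*34) = 13/12206.
Cross-multiplying, 1*12206 = 12206 < 116675 = 13*8975, so 1/8975 is smaller: the convergent 14/25 is closer to x than 19/34.

14/25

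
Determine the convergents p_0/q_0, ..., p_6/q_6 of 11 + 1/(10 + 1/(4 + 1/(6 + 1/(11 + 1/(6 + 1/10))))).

11/1, 111/10, 455/41, 2841/256, 31706/2857, 193077/17398, 1962476/176837

Using the convergent recurrence p_i = a_i*p_{i-1} + p_{i-2}, q_i = a_i*q_{i-1} + q_{i-2} with p_{-2}=0, p_{-1}=1, q_{-2}=1, q_{-1}=0:
  i=0: a_0=11, p_0 = 11*1 + 0 = 11, q_0 = 11*0 + 1 = 1.
  i=1: a_1=10, p_1 = 10*11 + 1 = 111, q_1 = 10*1 + 0 = 10.
  i=2: a_2=4, p_2 = 4*111 + 11 = 455, q_2 = 4*10 + 1 = 41.
  i=3: a_3=6, p_3 = 6*455 + 111 = 2841, q_3 = 6*41 + 10 = 256.
  i=4: a_4=11, p_4 = 11*2841 + 455 = 31706, q_4 = 11*256 + 41 = 2857.
  i=5: a_5=6, p_5 = 6*31706 + 2841 = 193077, q_5 = 6*2857 + 256 = 17398.
  i=6: a_6=10, p_6 = 10*193077 + 31706 = 1962476, q_6 = 10*17398 + 2857 = 176837.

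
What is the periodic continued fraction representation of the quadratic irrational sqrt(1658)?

Write x_i = (sqrt(1658) + m_i)/d_i with (m_0, d_0) = (0, 1). a_0 = floor(sqrt(1658)) = 40, since 40^2 = 1600 <= 1658 < 1681 = 41^2.
Iterate m_{i+1} = d_i*a_i - m_i, d_{i+1} = (1658 - m_{i+1}^2)/d_i, a_{i+1} = floor((a_0 + m_{i+1})/d_{i+1}):
  m_1 = 1*40 - 0 = 40, d_1 = (1658 - 40^2)/1 = 58/1 = 58, a_1 = floor((40 + 40)/58) = 1.
  m_2 = 58*1 - 40 = 18, d_2 = (1658 - 18^2)/58 = 1334/58 = 23, a_2 = floor((40 + 18)/23) = 2.
  m_3 = 23*2 - 18 = 28, d_3 = (1658 - 28^2)/23 = 874/23 = 38, a_3 = floor((40 + 28)/38) = 1.
  m_4 = 38*1 - 28 = 10, d_4 = (1658 - 10^2)/38 = 1558/38 = 41, a_4 = floor((40 + 10)/41) = 1.
  m_5 = 41*1 - 10 = 31, d_5 = (1658 - 31^2)/41 = 697/41 = 17, a_5 = floor((40 + 31)/17) = 4.
  m_6 = 17*4 - 31 = 37, d_6 = (1658 - 37^2)/17 = 289/17 = 17, a_6 = floor((40 + 37)/17) = 4.
  m_7 = 17*4 - 37 = 31, d_7 = (1658 - 31^2)/17 = 697/17 = 41, a_7 = floor((40 + 31)/41) = 1.
  m_8 = 41*1 - 31 = 10, d_8 = (1658 - 10^2)/41 = 1558/41 = 38, a_8 = floor((40 + 10)/38) = 1.
  m_9 = 38*1 - 10 = 28, d_9 = (1658 - 28^2)/38 = 874/38 = 23, a_9 = floor((40 + 28)/23) = 2.
  m_10 = 23*2 - 28 = 18, d_10 = (1658 - 18^2)/23 = 1334/23 = 58, a_10 = floor((40 + 18)/58) = 1.
  m_11 = 58*1 - 18 = 40, d_11 = (1658 - 40^2)/58 = 58/58 = 1, a_11 = floor((40 + 40)/1) = 80.
  m_12 = 1*80 - 40 = 40, d_12 = (1658 - 40^2)/1 = 58/1 = 58: (m_12, d_12) = (m_1, d_1) = (40, 58), so from here the quotients repeat a_1, ..., a_11; the period length is 11.
Hence the expansion of sqrt(1658) is a_0 = 40 followed by the repeating block 1, 2, 1, 1, 4, 4, 1, 1, 2, 1, 80 (period 11).

[40; (1, 2, 1, 1, 4, 4, 1, 1, 2, 1, 80)]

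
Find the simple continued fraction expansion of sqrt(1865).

[43; (5, 2, 1, 1, 2, 2, 1, 1, 2, 5, 86)]

Write x_i = (sqrt(1865) + m_i)/d_i with (m_0, d_0) = (0, 1). a_0 = floor(sqrt(1865)) = 43, since 43^2 = 1849 <= 1865 < 1936 = 44^2.
Iterate m_{i+1} = d_i*a_i - m_i, d_{i+1} = (1865 - m_{i+1}^2)/d_i, a_{i+1} = floor((a_0 + m_{i+1})/d_{i+1}):
  m_1 = 1*43 - 0 = 43, d_1 = (1865 - 43^2)/1 = 16/1 = 16, a_1 = floor((43 + 43)/16) = 5.
  m_2 = 16*5 - 43 = 37, d_2 = (1865 - 37^2)/16 = 496/16 = 31, a_2 = floor((43 + 37)/31) = 2.
  m_3 = 31*2 - 37 = 25, d_3 = (1865 - 25^2)/31 = 1240/31 = 40, a_3 = floor((43 + 25)/40) = 1.
  m_4 = 40*1 - 25 = 15, d_4 = (1865 - 15^2)/40 = 1640/40 = 41, a_4 = floor((43 + 15)/41) = 1.
  m_5 = 41*1 - 15 = 26, d_5 = (1865 - 26^2)/41 = 1189/41 = 29, a_5 = floor((43 + 26)/29) = 2.
  m_6 = 29*2 - 26 = 32, d_6 = (1865 - 32^2)/29 = 841/29 = 29, a_6 = floor((43 + 32)/29) = 2.
  m_7 = 29*2 - 32 = 26, d_7 = (1865 - 26^2)/29 = 1189/29 = 41, a_7 = floor((43 + 26)/41) = 1.
  m_8 = 41*1 - 26 = 15, d_8 = (1865 - 15^2)/41 = 1640/41 = 40, a_8 = floor((43 + 15)/40) = 1.
  m_9 = 40*1 - 15 = 25, d_9 = (1865 - 25^2)/40 = 1240/40 = 31, a_9 = floor((43 + 25)/31) = 2.
  m_10 = 31*2 - 25 = 37, d_10 = (1865 - 37^2)/31 = 496/31 = 16, a_10 = floor((43 + 37)/16) = 5.
  m_11 = 16*5 - 37 = 43, d_11 = (1865 - 43^2)/16 = 16/16 = 1, a_11 = floor((43 + 43)/1) = 86.
  m_12 = 1*86 - 43 = 43, d_12 = (1865 - 43^2)/1 = 16/1 = 16: (m_12, d_12) = (m_1, d_1) = (43, 16), so from here the quotients repeat a_1, ..., a_11; the period length is 11.
Hence the expansion of sqrt(1865) is a_0 = 43 followed by the repeating block 5, 2, 1, 1, 2, 2, 1, 1, 2, 5, 86 (period 11).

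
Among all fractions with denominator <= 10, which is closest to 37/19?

19/10

Expand x = 37/19 as a continued fraction with the Euclidean algorithm:
  37 = 1*19 + 18, so a_0 = 1.
  19 = 1*18 + 1, so a_1 = 1.
  18 = 18*1 + 0, so a_2 = 18.
so x = [1; 1, 18].
Convergents (p_i = a_i*p_{i-1} + p_{i-2}, q_i = a_i*q_{i-1} + q_{i-2} with p_{-2}=0, p_{-1}=1, q_{-2}=1, q_{-1}=0), until the denominator exceeds 10:
  i=0: a_0=1, p_0 = 1*1 + 0 = 1, q_0 = 1*0 + 1 = 1.
  i=1: a_1=1, p_1 = 1*1 + 1 = 2, q_1 = 1*1 + 0 = 1.
  i=2: a_2=18, p_2 = 18*2 + 1 = 37, q_2 = 18*1 + 1 = 19.
q_2 = 19 > 10, so the last convergent with denominator <= 10 is p_1/q_1 = 2/1.
The closest fraction with denominator <= 10 is either p_1/q_1 or the intermediate fraction (k*p_1 + p_0)/(k*q_1 + q_0) with the largest k >= 1 whose denominator stays <= 10; these approach x as k grows, and every other convergent or intermediate fraction in range is farther away.
Largest k: floor((10 - q_0)/q_1) = floor((10 - 1)/1) = 9.
That gives (9*2 + 1)/(9*1 + 1) = 19/10.
Compare the errors: |x - 2/1| = |37*1 - 2*19|/(19*1) = 1/19, and |x - 19/10| = |37*10 - 19*19|/(19*10) = 9/190.
Cross-multiplying, 9*19 = 171 < 190 = 1*190, so 9/190 is smaller: the intermediate fraction 19/10 is closer to x than 2/1.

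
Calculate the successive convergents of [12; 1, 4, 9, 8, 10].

12/1, 13/1, 64/5, 589/46, 4776/373, 48349/3776

Using the convergent recurrence p_i = a_i*p_{i-1} + p_{i-2}, q_i = a_i*q_{i-1} + q_{i-2} with p_{-2}=0, p_{-1}=1, q_{-2}=1, q_{-1}=0:
  i=0: a_0=12, p_0 = 12*1 + 0 = 12, q_0 = 12*0 + 1 = 1.
  i=1: a_1=1, p_1 = 1*12 + 1 = 13, q_1 = 1*1 + 0 = 1.
  i=2: a_2=4, p_2 = 4*13 + 12 = 64, q_2 = 4*1 + 1 = 5.
  i=3: a_3=9, p_3 = 9*64 + 13 = 589, q_3 = 9*5 + 1 = 46.
  i=4: a_4=8, p_4 = 8*589 + 64 = 4776, q_4 = 8*46 + 5 = 373.
  i=5: a_5=10, p_5 = 10*4776 + 589 = 48349, q_5 = 10*373 + 46 = 3776.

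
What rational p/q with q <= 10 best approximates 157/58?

27/10

Expand x = 157/58 as a continued fraction with the Euclidean algorithm:
  157 = 2*58 + 41, so a_0 = 2.
  58 = 1*41 + 17, so a_1 = 1.
  41 = 2*17 + 7, so a_2 = 2.
  17 = 2*7 + 3, so a_3 = 2.
  7 = 2*3 + 1, so a_4 = 2.
  3 = 3*1 + 0, so a_5 = 3.
so x = [2; 1, 2, 2, 2, 3].
Convergents (p_i = a_i*p_{i-1} + p_{i-2}, q_i = a_i*q_{i-1} + q_{i-2} with p_{-2}=0, p_{-1}=1, q_{-2}=1, q_{-1}=0), until the denominator exceeds 10:
  i=0: a_0=2, p_0 = 2*1 + 0 = 2, q_0 = 2*0 + 1 = 1.
  i=1: a_1=1, p_1 = 1*2 + 1 = 3, q_1 = 1*1 + 0 = 1.
  i=2: a_2=2, p_2 = 2*3 + 2 = 8, q_2 = 2*1 + 1 = 3.
  i=3: a_3=2, p_3 = 2*8 + 3 = 19, q_3 = 2*3 + 1 = 7.
  i=4: a_4=2, p_4 = 2*19 + 8 = 46, q_4 = 2*7 + 3 = 17.
q_4 = 17 > 10, so the last convergent with denominator <= 10 is p_3/q_3 = 19/7.
The closest fraction with denominator <= 10 is either p_3/q_3 or the intermediate fraction (k*p_3 + p_2)/(k*q_3 + q_2) with the largest k >= 1 whose denominator stays <= 10; these approach x as k grows, and every other convergent or intermediate fraction in range is farther away.
Largest k: floor((10 - q_2)/q_3) = floor((10 - 3)/7) = 1.
That gives (1*19 + 8)/(1*7 + 3) = 27/10.
Compare the errors: |x - 19/7| = |157*7 - 19*58|/(58*7) = 3/406, and |x - 27/10| = |157*10 - 27*58|/(58*10) = 4/580.
Cross-multiplying, 4*406 = 1624 < 1740 = 3*580, so 4/580 is smaller: the intermediate fraction 27/10 is closer to x than 19/7.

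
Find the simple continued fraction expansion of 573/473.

Run the Euclidean algorithm on 573 and 473; the successive quotients are the partial quotients a_0, a_1, ... (each step inverts the fractional part left over by the previous one):
  573 = 1*473 + 100, so a_0 = 1.
  473 = 4*100 + 73, so a_1 = 4.
  100 = 1*73 + 27, so a_2 = 1.
  73 = 2*27 + 19, so a_3 = 2.
  27 = 1*19 + 8, so a_4 = 1.
  19 = 2*8 + 3, so a_5 = 2.
  8 = 2*3 + 2, so a_6 = 2.
  3 = 1*2 + 1, so a_7 = 1.
  2 = 2*1 + 0, so a_8 = 2.
The remainder reaches 0 after 9 divisions, so the expansion has 9 partial quotients, read off in order.

[1; 4, 1, 2, 1, 2, 2, 1, 2]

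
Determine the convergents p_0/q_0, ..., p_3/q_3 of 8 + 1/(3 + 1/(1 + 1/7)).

8/1, 25/3, 33/4, 256/31

Using the convergent recurrence p_i = a_i*p_{i-1} + p_{i-2}, q_i = a_i*q_{i-1} + q_{i-2} with p_{-2}=0, p_{-1}=1, q_{-2}=1, q_{-1}=0:
  i=0: a_0=8, p_0 = 8*1 + 0 = 8, q_0 = 8*0 + 1 = 1.
  i=1: a_1=3, p_1 = 3*8 + 1 = 25, q_1 = 3*1 + 0 = 3.
  i=2: a_2=1, p_2 = 1*25 + 8 = 33, q_2 = 1*3 + 1 = 4.
  i=3: a_3=7, p_3 = 7*33 + 25 = 256, q_3 = 7*4 + 3 = 31.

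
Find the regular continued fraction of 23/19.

[1; 4, 1, 3]

Run the Euclidean algorithm on 23 and 19; the successive quotients are the partial quotients a_0, a_1, ... (each step inverts the fractional part left over by the previous one):
  23 = 1*19 + 4, so a_0 = 1.
  19 = 4*4 + 3, so a_1 = 4.
  4 = 1*3 + 1, so a_2 = 1.
  3 = 3*1 + 0, so a_3 = 3.
The remainder reaches 0 after 4 divisions, so the expansion has 4 partial quotients, read off in order.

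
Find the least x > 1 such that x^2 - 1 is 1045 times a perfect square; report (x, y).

(x, y) = (456191, 14112)

First expand sqrt(1045) as a continued fraction. With x_i = (sqrt(1045) + m_i)/d_i and (m_0, d_0) = (0, 1): a_0 = floor(sqrt(1045)) = 32, since 32^2 = 1024 <= 1045 < 1089 = 33^2.
Iterate m_{i+1} = d_i*a_i - m_i, d_{i+1} = (1045 - m_{i+1}^2)/d_i, a_{i+1} = floor((a_0 + m_{i+1})/d_{i+1}):
  m_1 = 1*32 - 0 = 32, d_1 = (1045 - 32^2)/1 = 21/1 = 21, a_1 = floor((32 + 32)/21) = 3.
  m_2 = 21*3 - 32 = 31, d_2 = (1045 - 31^2)/21 = 84/21 = 4, a_2 = floor((32 + 31)/4) = 15.
  m_3 = 4*15 - 31 = 29, d_3 = (1045 - 29^2)/4 = 204/4 = 51, a_3 = floor((32 + 29)/51) = 1.
  m_4 = 51*1 - 29 = 22, d_4 = (1045 - 22^2)/51 = 561/51 = 11, a_4 = floor((32 + 22)/11) = 4.
  m_5 = 11*4 - 22 = 22, d_5 = (1045 - 22^2)/11 = 561/11 = 51, a_5 = floor((32 + 22)/51) = 1.
  m_6 = 51*1 - 22 = 29, d_6 = (1045 - 29^2)/51 = 204/51 = 4, a_6 = floor((32 + 29)/4) = 15.
  m_7 = 4*15 - 29 = 31, d_7 = (1045 - 31^2)/4 = 84/4 = 21, a_7 = floor((32 + 31)/21) = 3.
  m_8 = 21*3 - 31 = 32, d_8 = (1045 - 32^2)/21 = 21/21 = 1, a_8 = floor((32 + 32)/1) = 64.
  m_9 = 1*64 - 32 = 32, d_9 = (1045 - 32^2)/1 = 21/1 = 21: (m_9, d_9) = (m_1, d_1) = (32, 21), so from here the quotients repeat a_1, ..., a_8; the period length is 8.
So sqrt(1045) = [32; (3, 15, 1, 4, 1, 15, 3, 64)] with period length k = 8.
k is even, so the fundamental solution of x^2 - 1045y^2 = 1 is (p_{k-1}, q_{k-1}) = (p_7, q_7); compute convergents through index 7.
Convergents (p_i = a_i*p_{i-1} + p_{i-2}, q_i = a_i*q_{i-1} + q_{i-2} with p_{-2}=0, p_{-1}=1, q_{-2}=1, q_{-1}=0):
  i=0: a_0=32, p_0 = 32*1 + 0 = 32, q_0 = 32*0 + 1 = 1.
  i=1: a_1=3, p_1 = 3*32 + 1 = 97, q_1 = 3*1 + 0 = 3.
  i=2: a_2=15, p_2 = 15*97 + 32 = 1487, q_2 = 15*3 + 1 = 46.
  i=3: a_3=1, p_3 = 1*1487 + 97 = 1584, q_3 = 1*46 + 3 = 49.
  i=4: a_4=4, p_4 = 4*1584 + 1487 = 7823, q_4 = 4*49 + 46 = 242.
  i=5: a_5=1, p_5 = 1*7823 + 1584 = 9407, q_5 = 1*242 + 49 = 291.
  i=6: a_6=15, p_6 = 15*9407 + 7823 = 148928, q_6 = 15*291 + 242 = 4607.
  i=7: a_7=3, p_7 = 3*148928 + 9407 = 456191, q_7 = 3*4607 + 291 = 14112.
Check: 456191^2 - 1045*14112^2 = 208110228481 - 208110228480 = 1, so (x, y) = (456191, 14112) solves the equation, and by the theorem it is the least positive solution.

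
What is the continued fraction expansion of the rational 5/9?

[0; 1, 1, 4]

Run the Euclidean algorithm on 5 and 9; the successive quotients are the partial quotients a_0, a_1, ... (each step inverts the fractional part left over by the previous one):
  5 = 0*9 + 5, so a_0 = 0.
  9 = 1*5 + 4, so a_1 = 1.
  5 = 1*4 + 1, so a_2 = 1.
  4 = 4*1 + 0, so a_3 = 4.
The remainder reaches 0 after 4 divisions, so the expansion has 4 partial quotients, read off in order.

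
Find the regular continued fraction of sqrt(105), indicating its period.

Write x_i = (sqrt(105) + m_i)/d_i with (m_0, d_0) = (0, 1). a_0 = floor(sqrt(105)) = 10, since 10^2 = 100 <= 105 < 121 = 11^2.
Iterate m_{i+1} = d_i*a_i - m_i, d_{i+1} = (105 - m_{i+1}^2)/d_i, a_{i+1} = floor((a_0 + m_{i+1})/d_{i+1}):
  m_1 = 1*10 - 0 = 10, d_1 = (105 - 10^2)/1 = 5/1 = 5, a_1 = floor((10 + 10)/5) = 4.
  m_2 = 5*4 - 10 = 10, d_2 = (105 - 10^2)/5 = 5/5 = 1, a_2 = floor((10 + 10)/1) = 20.
  m_3 = 1*20 - 10 = 10, d_3 = (105 - 10^2)/1 = 5/1 = 5: (m_3, d_3) = (m_1, d_1) = (10, 5), so from here the quotients repeat a_1, a_2; the period length is 2.
Hence the expansion of sqrt(105) is a_0 = 10 followed by the repeating block 4, 20 (period 2).

[10; (4, 20)]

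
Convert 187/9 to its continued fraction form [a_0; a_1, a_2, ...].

Run the Euclidean algorithm on 187 and 9; the successive quotients are the partial quotients a_0, a_1, ... (each step inverts the fractional part left over by the previous one):
  187 = 20*9 + 7, so a_0 = 20.
  9 = 1*7 + 2, so a_1 = 1.
  7 = 3*2 + 1, so a_2 = 3.
  2 = 2*1 + 0, so a_3 = 2.
The remainder reaches 0 after 4 divisions, so the expansion has 4 partial quotients, read off in order.

[20; 1, 3, 2]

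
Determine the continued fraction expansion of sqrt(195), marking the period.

Write x_i = (sqrt(195) + m_i)/d_i with (m_0, d_0) = (0, 1). a_0 = floor(sqrt(195)) = 13, since 13^2 = 169 <= 195 < 196 = 14^2.
Iterate m_{i+1} = d_i*a_i - m_i, d_{i+1} = (195 - m_{i+1}^2)/d_i, a_{i+1} = floor((a_0 + m_{i+1})/d_{i+1}):
  m_1 = 1*13 - 0 = 13, d_1 = (195 - 13^2)/1 = 26/1 = 26, a_1 = floor((13 + 13)/26) = 1.
  m_2 = 26*1 - 13 = 13, d_2 = (195 - 13^2)/26 = 26/26 = 1, a_2 = floor((13 + 13)/1) = 26.
  m_3 = 1*26 - 13 = 13, d_3 = (195 - 13^2)/1 = 26/1 = 26: (m_3, d_3) = (m_1, d_1) = (13, 26), so from here the quotients repeat a_1, a_2; the period length is 2.
Hence the expansion of sqrt(195) is a_0 = 13 followed by the repeating block 1, 26 (period 2).

[13; (1, 26)]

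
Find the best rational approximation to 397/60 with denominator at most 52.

Expand x = 397/60 as a continued fraction with the Euclidean algorithm:
  397 = 6*60 + 37, so a_0 = 6.
  60 = 1*37 + 23, so a_1 = 1.
  37 = 1*23 + 14, so a_2 = 1.
  23 = 1*14 + 9, so a_3 = 1.
  14 = 1*9 + 5, so a_4 = 1.
  9 = 1*5 + 4, so a_5 = 1.
  5 = 1*4 + 1, so a_6 = 1.
  4 = 4*1 + 0, so a_7 = 4.
so x = [6; 1, 1, 1, 1, 1, 1, 4].
Convergents (p_i = a_i*p_{i-1} + p_{i-2}, q_i = a_i*q_{i-1} + q_{i-2} with p_{-2}=0, p_{-1}=1, q_{-2}=1, q_{-1}=0), until the denominator exceeds 52:
  i=0: a_0=6, p_0 = 6*1 + 0 = 6, q_0 = 6*0 + 1 = 1.
  i=1: a_1=1, p_1 = 1*6 + 1 = 7, q_1 = 1*1 + 0 = 1.
  i=2: a_2=1, p_2 = 1*7 + 6 = 13, q_2 = 1*1 + 1 = 2.
  i=3: a_3=1, p_3 = 1*13 + 7 = 20, q_3 = 1*2 + 1 = 3.
  i=4: a_4=1, p_4 = 1*20 + 13 = 33, q_4 = 1*3 + 2 = 5.
  i=5: a_5=1, p_5 = 1*33 + 20 = 53, q_5 = 1*5 + 3 = 8.
  i=6: a_6=1, p_6 = 1*53 + 33 = 86, q_6 = 1*8 + 5 = 13.
  i=7: a_7=4, p_7 = 4*86 + 53 = 397, q_7 = 4*13 + 8 = 60.
q_7 = 60 > 52, so the last convergent with denominator <= 52 is p_6/q_6 = 86/13.
The closest fraction with denominator <= 52 is either p_6/q_6 or the intermediate fraction (k*p_6 + p_5)/(k*q_6 + q_5) with the largest k >= 1 whose denominator stays <= 52; these approach x as k grows, and every other convergent or intermediate fraction in range is farther away.
Largest k: floor((52 - q_5)/q_6) = floor((52 - 8)/13) = 3.
That gives (3*86 + 53)/(3*13 + 8) = 311/47.
Compare the errors: |x - 86/13| = |397*13 - 86*60|/(60*13) = 1/780, and |x - 311/47| = |397*47 - 311*60|/(60*47) = 1/2820.
Cross-multiplying, 1*780 = 780 < 2820 = 1*2820, so 1/2820 is smaller: the intermediate fraction 311/47 is closer to x than 86/13.

311/47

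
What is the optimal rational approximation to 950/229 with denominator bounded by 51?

Expand x = 950/229 as a continued fraction with the Euclidean algorithm:
  950 = 4*229 + 34, so a_0 = 4.
  229 = 6*34 + 25, so a_1 = 6.
  34 = 1*25 + 9, so a_2 = 1.
  25 = 2*9 + 7, so a_3 = 2.
  9 = 1*7 + 2, so a_4 = 1.
  7 = 3*2 + 1, so a_5 = 3.
  2 = 2*1 + 0, so a_6 = 2.
so x = [4; 6, 1, 2, 1, 3, 2].
Convergents (p_i = a_i*p_{i-1} + p_{i-2}, q_i = a_i*q_{i-1} + q_{i-2} with p_{-2}=0, p_{-1}=1, q_{-2}=1, q_{-1}=0), until the denominator exceeds 51:
  i=0: a_0=4, p_0 = 4*1 + 0 = 4, q_0 = 4*0 + 1 = 1.
  i=1: a_1=6, p_1 = 6*4 + 1 = 25, q_1 = 6*1 + 0 = 6.
  i=2: a_2=1, p_2 = 1*25 + 4 = 29, q_2 = 1*6 + 1 = 7.
  i=3: a_3=2, p_3 = 2*29 + 25 = 83, q_3 = 2*7 + 6 = 20.
  i=4: a_4=1, p_4 = 1*83 + 29 = 112, q_4 = 1*20 + 7 = 27.
  i=5: a_5=3, p_5 = 3*112 + 83 = 419, q_5 = 3*27 + 20 = 101.
q_5 = 101 > 51, so the last convergent with denominator <= 51 is p_4/q_4 = 112/27.
The closest fraction with denominator <= 51 is either p_4/q_4 or the intermediate fraction (k*p_4 + p_3)/(k*q_4 + q_3) with the largest k >= 1 whose denominator stays <= 51; these approach x as k grows, and every other convergent or intermediate fraction in range is farther away.
Largest k: floor((51 - q_3)/q_4) = floor((51 - 20)/27) = 1.
That gives (1*112 + 83)/(1*27 + 20) = 195/47.
Compare the errors: |x - 112/27| = |950*27 - 112*229|/(229*27) = 2/6183, and |x - 195/47| = |950*47 - 195*229|/(229*47) = 5/10763.
Cross-multiplying, 2*10763 = 21526 < 30915 = 5*6183, so 2/6183 is smaller: the convergent 112/27 is closer to x than 195/47.

112/27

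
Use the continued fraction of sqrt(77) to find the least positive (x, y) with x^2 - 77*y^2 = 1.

(x, y) = (351, 40)

First expand sqrt(77) as a continued fraction. With x_i = (sqrt(77) + m_i)/d_i and (m_0, d_0) = (0, 1): a_0 = floor(sqrt(77)) = 8, since 8^2 = 64 <= 77 < 81 = 9^2.
Iterate m_{i+1} = d_i*a_i - m_i, d_{i+1} = (77 - m_{i+1}^2)/d_i, a_{i+1} = floor((a_0 + m_{i+1})/d_{i+1}):
  m_1 = 1*8 - 0 = 8, d_1 = (77 - 8^2)/1 = 13/1 = 13, a_1 = floor((8 + 8)/13) = 1.
  m_2 = 13*1 - 8 = 5, d_2 = (77 - 5^2)/13 = 52/13 = 4, a_2 = floor((8 + 5)/4) = 3.
  m_3 = 4*3 - 5 = 7, d_3 = (77 - 7^2)/4 = 28/4 = 7, a_3 = floor((8 + 7)/7) = 2.
  m_4 = 7*2 - 7 = 7, d_4 = (77 - 7^2)/7 = 28/7 = 4, a_4 = floor((8 + 7)/4) = 3.
  m_5 = 4*3 - 7 = 5, d_5 = (77 - 5^2)/4 = 52/4 = 13, a_5 = floor((8 + 5)/13) = 1.
  m_6 = 13*1 - 5 = 8, d_6 = (77 - 8^2)/13 = 13/13 = 1, a_6 = floor((8 + 8)/1) = 16.
  m_7 = 1*16 - 8 = 8, d_7 = (77 - 8^2)/1 = 13/1 = 13: (m_7, d_7) = (m_1, d_1) = (8, 13), so from here the quotients repeat a_1, ..., a_6; the period length is 6.
So sqrt(77) = [8; (1, 3, 2, 3, 1, 16)] with period length k = 6.
k is even, so the fundamental solution of x^2 - 77y^2 = 1 is (p_{k-1}, q_{k-1}) = (p_5, q_5); compute convergents through index 5.
Convergents (p_i = a_i*p_{i-1} + p_{i-2}, q_i = a_i*q_{i-1} + q_{i-2} with p_{-2}=0, p_{-1}=1, q_{-2}=1, q_{-1}=0):
  i=0: a_0=8, p_0 = 8*1 + 0 = 8, q_0 = 8*0 + 1 = 1.
  i=1: a_1=1, p_1 = 1*8 + 1 = 9, q_1 = 1*1 + 0 = 1.
  i=2: a_2=3, p_2 = 3*9 + 8 = 35, q_2 = 3*1 + 1 = 4.
  i=3: a_3=2, p_3 = 2*35 + 9 = 79, q_3 = 2*4 + 1 = 9.
  i=4: a_4=3, p_4 = 3*79 + 35 = 272, q_4 = 3*9 + 4 = 31.
  i=5: a_5=1, p_5 = 1*272 + 79 = 351, q_5 = 1*31 + 9 = 40.
Check: 351^2 - 77*40^2 = 123201 - 123200 = 1, so (x, y) = (351, 40) solves the equation, and by the theorem it is the least positive solution.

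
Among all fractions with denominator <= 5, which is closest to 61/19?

Expand x = 61/19 as a continued fraction with the Euclidean algorithm:
  61 = 3*19 + 4, so a_0 = 3.
  19 = 4*4 + 3, so a_1 = 4.
  4 = 1*3 + 1, so a_2 = 1.
  3 = 3*1 + 0, so a_3 = 3.
so x = [3; 4, 1, 3].
Convergents (p_i = a_i*p_{i-1} + p_{i-2}, q_i = a_i*q_{i-1} + q_{i-2} with p_{-2}=0, p_{-1}=1, q_{-2}=1, q_{-1}=0), until the denominator exceeds 5:
  i=0: a_0=3, p_0 = 3*1 + 0 = 3, q_0 = 3*0 + 1 = 1.
  i=1: a_1=4, p_1 = 4*3 + 1 = 13, q_1 = 4*1 + 0 = 4.
  i=2: a_2=1, p_2 = 1*13 + 3 = 16, q_2 = 1*4 + 1 = 5.
  i=3: a_3=3, p_3 = 3*16 + 13 = 61, q_3 = 3*5 + 4 = 19.
q_3 = 19 > 5, so the last convergent with denominator <= 5 is p_2/q_2 = 16/5.
The closest fraction with denominator <= 5 is either p_2/q_2 or the intermediate fraction (k*p_2 + p_1)/(k*q_2 + q_1) with the largest k >= 1 whose denominator stays <= 5; these approach x as k grows, and every other convergent or intermediate fraction in range is farther away.
Largest k: floor((5 - q_1)/q_2) = floor((5 - 4)/5) = 0.
Since k = 0, no intermediate fraction beyond p_2/q_2 has denominator <= 5, so the convergent 16/5 is the closest (its error is |61*5 - 16*19|/(19*5) = 1/95).

16/5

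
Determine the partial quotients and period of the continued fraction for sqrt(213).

Write x_i = (sqrt(213) + m_i)/d_i with (m_0, d_0) = (0, 1). a_0 = floor(sqrt(213)) = 14, since 14^2 = 196 <= 213 < 225 = 15^2.
Iterate m_{i+1} = d_i*a_i - m_i, d_{i+1} = (213 - m_{i+1}^2)/d_i, a_{i+1} = floor((a_0 + m_{i+1})/d_{i+1}):
  m_1 = 1*14 - 0 = 14, d_1 = (213 - 14^2)/1 = 17/1 = 17, a_1 = floor((14 + 14)/17) = 1.
  m_2 = 17*1 - 14 = 3, d_2 = (213 - 3^2)/17 = 204/17 = 12, a_2 = floor((14 + 3)/12) = 1.
  m_3 = 12*1 - 3 = 9, d_3 = (213 - 9^2)/12 = 132/12 = 11, a_3 = floor((14 + 9)/11) = 2.
  m_4 = 11*2 - 9 = 13, d_4 = (213 - 13^2)/11 = 44/11 = 4, a_4 = floor((14 + 13)/4) = 6.
  m_5 = 4*6 - 13 = 11, d_5 = (213 - 11^2)/4 = 92/4 = 23, a_5 = floor((14 + 11)/23) = 1.
  m_6 = 23*1 - 11 = 12, d_6 = (213 - 12^2)/23 = 69/23 = 3, a_6 = floor((14 + 12)/3) = 8.
  m_7 = 3*8 - 12 = 12, d_7 = (213 - 12^2)/3 = 69/3 = 23, a_7 = floor((14 + 12)/23) = 1.
  m_8 = 23*1 - 12 = 11, d_8 = (213 - 11^2)/23 = 92/23 = 4, a_8 = floor((14 + 11)/4) = 6.
  m_9 = 4*6 - 11 = 13, d_9 = (213 - 13^2)/4 = 44/4 = 11, a_9 = floor((14 + 13)/11) = 2.
  m_10 = 11*2 - 13 = 9, d_10 = (213 - 9^2)/11 = 132/11 = 12, a_10 = floor((14 + 9)/12) = 1.
  m_11 = 12*1 - 9 = 3, d_11 = (213 - 3^2)/12 = 204/12 = 17, a_11 = floor((14 + 3)/17) = 1.
  m_12 = 17*1 - 3 = 14, d_12 = (213 - 14^2)/17 = 17/17 = 1, a_12 = floor((14 + 14)/1) = 28.
  m_13 = 1*28 - 14 = 14, d_13 = (213 - 14^2)/1 = 17/1 = 17: (m_13, d_13) = (m_1, d_1) = (14, 17), so from here the quotients repeat a_1, ..., a_12; the period length is 12.
Hence the expansion of sqrt(213) is a_0 = 14 followed by the repeating block 1, 1, 2, 6, 1, 8, 1, 6, 2, 1, 1, 28 (period 12).

[14; (1, 1, 2, 6, 1, 8, 1, 6, 2, 1, 1, 28)]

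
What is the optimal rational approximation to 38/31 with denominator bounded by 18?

Expand x = 38/31 as a continued fraction with the Euclidean algorithm:
  38 = 1*31 + 7, so a_0 = 1.
  31 = 4*7 + 3, so a_1 = 4.
  7 = 2*3 + 1, so a_2 = 2.
  3 = 3*1 + 0, so a_3 = 3.
so x = [1; 4, 2, 3].
Convergents (p_i = a_i*p_{i-1} + p_{i-2}, q_i = a_i*q_{i-1} + q_{i-2} with p_{-2}=0, p_{-1}=1, q_{-2}=1, q_{-1}=0), until the denominator exceeds 18:
  i=0: a_0=1, p_0 = 1*1 + 0 = 1, q_0 = 1*0 + 1 = 1.
  i=1: a_1=4, p_1 = 4*1 + 1 = 5, q_1 = 4*1 + 0 = 4.
  i=2: a_2=2, p_2 = 2*5 + 1 = 11, q_2 = 2*4 + 1 = 9.
  i=3: a_3=3, p_3 = 3*11 + 5 = 38, q_3 = 3*9 + 4 = 31.
q_3 = 31 > 18, so the last convergent with denominator <= 18 is p_2/q_2 = 11/9.
The closest fraction with denominator <= 18 is either p_2/q_2 or the intermediate fraction (k*p_2 + p_1)/(k*q_2 + q_1) with the largest k >= 1 whose denominator stays <= 18; these approach x as k grows, and every other convergent or intermediate fraction in range is farther away.
Largest k: floor((18 - q_1)/q_2) = floor((18 - 4)/9) = 1.
That gives (1*11 + 5)/(1*9 + 4) = 16/13.
Compare the errors: |x - 11/9| = |38*9 - 11*31|/(31*9) = 1/279, and |x - 16/13| = |38*13 - 16*31|/(31*13) = 2/403.
Cross-multiplying, 1*403 = 403 < 558 = 2*279, so 1/279 is smaller: the convergent 11/9 is closer to x than 16/13.

11/9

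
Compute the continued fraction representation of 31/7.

[4; 2, 3]

Run the Euclidean algorithm on 31 and 7; the successive quotients are the partial quotients a_0, a_1, ... (each step inverts the fractional part left over by the previous one):
  31 = 4*7 + 3, so a_0 = 4.
  7 = 2*3 + 1, so a_1 = 2.
  3 = 3*1 + 0, so a_2 = 3.
The remainder reaches 0 after 3 divisions, so the expansion has 3 partial quotients, read off in order.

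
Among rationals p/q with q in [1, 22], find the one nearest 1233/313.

Expand x = 1233/313 as a continued fraction with the Euclidean algorithm:
  1233 = 3*313 + 294, so a_0 = 3.
  313 = 1*294 + 19, so a_1 = 1.
  294 = 15*19 + 9, so a_2 = 15.
  19 = 2*9 + 1, so a_3 = 2.
  9 = 9*1 + 0, so a_4 = 9.
so x = [3; 1, 15, 2, 9].
Convergents (p_i = a_i*p_{i-1} + p_{i-2}, q_i = a_i*q_{i-1} + q_{i-2} with p_{-2}=0, p_{-1}=1, q_{-2}=1, q_{-1}=0), until the denominator exceeds 22:
  i=0: a_0=3, p_0 = 3*1 + 0 = 3, q_0 = 3*0 + 1 = 1.
  i=1: a_1=1, p_1 = 1*3 + 1 = 4, q_1 = 1*1 + 0 = 1.
  i=2: a_2=15, p_2 = 15*4 + 3 = 63, q_2 = 15*1 + 1 = 16.
  i=3: a_3=2, p_3 = 2*63 + 4 = 130, q_3 = 2*16 + 1 = 33.
q_3 = 33 > 22, so the last convergent with denominator <= 22 is p_2/q_2 = 63/16.
The closest fraction with denominator <= 22 is either p_2/q_2 or the intermediate fraction (k*p_2 + p_1)/(k*q_2 + q_1) with the largest k >= 1 whose denominator stays <= 22; these approach x as k grows, and every other convergent or intermediate fraction in range is farther away.
Largest k: floor((22 - q_1)/q_2) = floor((22 - 1)/16) = 1.
That gives (1*63 + 4)/(1*16 + 1) = 67/17.
Compare the errors: |x - 63/16| = |1233*16 - 63*313|/(313*16) = 9/5008, and |x - 67/17| = |1233*17 - 67*313|/(313*17) = 10/5321.
Cross-multiplying, 9*5321 = 47889 < 50080 = 10*5008, so 9/5008 is smaller: the convergent 63/16 is closer to x than 67/17.

63/16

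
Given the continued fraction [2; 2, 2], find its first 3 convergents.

2/1, 5/2, 12/5

Using the convergent recurrence p_i = a_i*p_{i-1} + p_{i-2}, q_i = a_i*q_{i-1} + q_{i-2} with p_{-2}=0, p_{-1}=1, q_{-2}=1, q_{-1}=0:
  i=0: a_0=2, p_0 = 2*1 + 0 = 2, q_0 = 2*0 + 1 = 1.
  i=1: a_1=2, p_1 = 2*2 + 1 = 5, q_1 = 2*1 + 0 = 2.
  i=2: a_2=2, p_2 = 2*5 + 2 = 12, q_2 = 2*2 + 1 = 5.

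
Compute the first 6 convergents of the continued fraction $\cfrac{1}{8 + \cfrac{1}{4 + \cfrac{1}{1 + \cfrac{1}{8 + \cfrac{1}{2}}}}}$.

0/1, 1/8, 4/33, 5/41, 44/361, 93/763

Using the convergent recurrence p_i = a_i*p_{i-1} + p_{i-2}, q_i = a_i*q_{i-1} + q_{i-2} with p_{-2}=0, p_{-1}=1, q_{-2}=1, q_{-1}=0:
  i=0: a_0=0, p_0 = 0*1 + 0 = 0, q_0 = 0*0 + 1 = 1.
  i=1: a_1=8, p_1 = 8*0 + 1 = 1, q_1 = 8*1 + 0 = 8.
  i=2: a_2=4, p_2 = 4*1 + 0 = 4, q_2 = 4*8 + 1 = 33.
  i=3: a_3=1, p_3 = 1*4 + 1 = 5, q_3 = 1*33 + 8 = 41.
  i=4: a_4=8, p_4 = 8*5 + 4 = 44, q_4 = 8*41 + 33 = 361.
  i=5: a_5=2, p_5 = 2*44 + 5 = 93, q_5 = 2*361 + 41 = 763.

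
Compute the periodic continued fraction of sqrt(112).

Write x_i = (sqrt(112) + m_i)/d_i with (m_0, d_0) = (0, 1). a_0 = floor(sqrt(112)) = 10, since 10^2 = 100 <= 112 < 121 = 11^2.
Iterate m_{i+1} = d_i*a_i - m_i, d_{i+1} = (112 - m_{i+1}^2)/d_i, a_{i+1} = floor((a_0 + m_{i+1})/d_{i+1}):
  m_1 = 1*10 - 0 = 10, d_1 = (112 - 10^2)/1 = 12/1 = 12, a_1 = floor((10 + 10)/12) = 1.
  m_2 = 12*1 - 10 = 2, d_2 = (112 - 2^2)/12 = 108/12 = 9, a_2 = floor((10 + 2)/9) = 1.
  m_3 = 9*1 - 2 = 7, d_3 = (112 - 7^2)/9 = 63/9 = 7, a_3 = floor((10 + 7)/7) = 2.
  m_4 = 7*2 - 7 = 7, d_4 = (112 - 7^2)/7 = 63/7 = 9, a_4 = floor((10 + 7)/9) = 1.
  m_5 = 9*1 - 7 = 2, d_5 = (112 - 2^2)/9 = 108/9 = 12, a_5 = floor((10 + 2)/12) = 1.
  m_6 = 12*1 - 2 = 10, d_6 = (112 - 10^2)/12 = 12/12 = 1, a_6 = floor((10 + 10)/1) = 20.
  m_7 = 1*20 - 10 = 10, d_7 = (112 - 10^2)/1 = 12/1 = 12: (m_7, d_7) = (m_1, d_1) = (10, 12), so from here the quotients repeat a_1, ..., a_6; the period length is 6.
Hence the expansion of sqrt(112) is a_0 = 10 followed by the repeating block 1, 1, 2, 1, 1, 20 (period 6).

[10; (1, 1, 2, 1, 1, 20)]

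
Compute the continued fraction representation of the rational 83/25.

Run the Euclidean algorithm on 83 and 25; the successive quotients are the partial quotients a_0, a_1, ... (each step inverts the fractional part left over by the previous one):
  83 = 3*25 + 8, so a_0 = 3.
  25 = 3*8 + 1, so a_1 = 3.
  8 = 8*1 + 0, so a_2 = 8.
The remainder reaches 0 after 3 divisions, so the expansion has 3 partial quotients, read off in order.

[3; 3, 8]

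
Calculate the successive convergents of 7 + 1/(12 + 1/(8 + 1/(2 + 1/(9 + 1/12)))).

7/1, 85/12, 687/97, 1459/206, 13818/1951, 167275/23618

Using the convergent recurrence p_i = a_i*p_{i-1} + p_{i-2}, q_i = a_i*q_{i-1} + q_{i-2} with p_{-2}=0, p_{-1}=1, q_{-2}=1, q_{-1}=0:
  i=0: a_0=7, p_0 = 7*1 + 0 = 7, q_0 = 7*0 + 1 = 1.
  i=1: a_1=12, p_1 = 12*7 + 1 = 85, q_1 = 12*1 + 0 = 12.
  i=2: a_2=8, p_2 = 8*85 + 7 = 687, q_2 = 8*12 + 1 = 97.
  i=3: a_3=2, p_3 = 2*687 + 85 = 1459, q_3 = 2*97 + 12 = 206.
  i=4: a_4=9, p_4 = 9*1459 + 687 = 13818, q_4 = 9*206 + 97 = 1951.
  i=5: a_5=12, p_5 = 12*13818 + 1459 = 167275, q_5 = 12*1951 + 206 = 23618.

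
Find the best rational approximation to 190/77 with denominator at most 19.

37/15

Expand x = 190/77 as a continued fraction with the Euclidean algorithm:
  190 = 2*77 + 36, so a_0 = 2.
  77 = 2*36 + 5, so a_1 = 2.
  36 = 7*5 + 1, so a_2 = 7.
  5 = 5*1 + 0, so a_3 = 5.
so x = [2; 2, 7, 5].
Convergents (p_i = a_i*p_{i-1} + p_{i-2}, q_i = a_i*q_{i-1} + q_{i-2} with p_{-2}=0, p_{-1}=1, q_{-2}=1, q_{-1}=0), until the denominator exceeds 19:
  i=0: a_0=2, p_0 = 2*1 + 0 = 2, q_0 = 2*0 + 1 = 1.
  i=1: a_1=2, p_1 = 2*2 + 1 = 5, q_1 = 2*1 + 0 = 2.
  i=2: a_2=7, p_2 = 7*5 + 2 = 37, q_2 = 7*2 + 1 = 15.
  i=3: a_3=5, p_3 = 5*37 + 5 = 190, q_3 = 5*15 + 2 = 77.
q_3 = 77 > 19, so the last convergent with denominator <= 19 is p_2/q_2 = 37/15.
The closest fraction with denominator <= 19 is either p_2/q_2 or the intermediate fraction (k*p_2 + p_1)/(k*q_2 + q_1) with the largest k >= 1 whose denominator stays <= 19; these approach x as k grows, and every other convergent or intermediate fraction in range is farther away.
Largest k: floor((19 - q_1)/q_2) = floor((19 - 2)/15) = 1.
That gives (1*37 + 5)/(1*15 + 2) = 42/17.
Compare the errors: |x - 37/15| = |190*15 - 37*77|/(77*15) = 1/1155, and |x - 42/17| = |190*17 - 42*77|/(77*17) = 4/1309.
Cross-multiplying, 1*1309 = 1309 < 4620 = 4*1155, so 1/1155 is smaller: the convergent 37/15 is closer to x than 42/17.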